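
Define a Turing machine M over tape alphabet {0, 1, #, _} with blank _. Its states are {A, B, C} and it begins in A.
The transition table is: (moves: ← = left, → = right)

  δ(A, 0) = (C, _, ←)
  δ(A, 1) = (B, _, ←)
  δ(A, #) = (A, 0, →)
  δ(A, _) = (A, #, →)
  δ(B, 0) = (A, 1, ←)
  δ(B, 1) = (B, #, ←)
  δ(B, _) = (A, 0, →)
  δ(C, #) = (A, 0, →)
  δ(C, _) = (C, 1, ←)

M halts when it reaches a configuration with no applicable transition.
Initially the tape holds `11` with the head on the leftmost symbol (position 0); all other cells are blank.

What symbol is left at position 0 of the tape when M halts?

A | _[1]1   read 1 → write _, move ←, go to B
B | [_]_1   read _ → write 0, move →, go to A
A | 0[_]1   read _ → write #, move →, go to A
A | 0#[1]   read 1 → write _, move ←, go to B
B | 0[#]_
Cell 0 holds # when M halts.

#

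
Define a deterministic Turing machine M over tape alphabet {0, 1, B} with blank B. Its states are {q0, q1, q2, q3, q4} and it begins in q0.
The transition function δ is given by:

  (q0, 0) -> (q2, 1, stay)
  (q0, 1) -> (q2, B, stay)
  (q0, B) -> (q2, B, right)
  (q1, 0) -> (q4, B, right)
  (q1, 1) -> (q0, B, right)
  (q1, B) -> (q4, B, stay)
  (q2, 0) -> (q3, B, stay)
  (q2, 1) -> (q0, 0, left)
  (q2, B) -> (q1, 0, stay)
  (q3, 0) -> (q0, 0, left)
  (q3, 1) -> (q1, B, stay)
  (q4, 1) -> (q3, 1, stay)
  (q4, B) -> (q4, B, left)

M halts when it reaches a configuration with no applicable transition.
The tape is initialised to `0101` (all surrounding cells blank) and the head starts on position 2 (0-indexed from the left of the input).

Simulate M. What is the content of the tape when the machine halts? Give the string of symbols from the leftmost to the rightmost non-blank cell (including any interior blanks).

0B01

q0 | 01[0]1   read 0 → write 1, move stay, go to q2
q2 | 01[1]1   read 1 → write 0, move left, go to q0
q0 | 0[1]01   read 1 → write B, move stay, go to q2
q2 | 0[B]01   read B → write 0, move stay, go to q1
q1 | 0[0]01   read 0 → write B, move right, go to q4
q4 | 0B[0]1
The non-blank tape span at halt is 0B01.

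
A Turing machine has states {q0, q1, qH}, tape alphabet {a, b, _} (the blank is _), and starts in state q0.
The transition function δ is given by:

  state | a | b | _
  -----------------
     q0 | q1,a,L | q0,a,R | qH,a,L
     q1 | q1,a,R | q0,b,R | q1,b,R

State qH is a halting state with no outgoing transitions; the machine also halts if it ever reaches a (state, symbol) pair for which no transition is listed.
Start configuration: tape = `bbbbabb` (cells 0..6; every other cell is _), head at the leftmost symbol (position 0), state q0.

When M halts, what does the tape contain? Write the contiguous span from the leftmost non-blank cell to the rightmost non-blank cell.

aaaaabaa

q0 | [b]bbbabb_   read b → write a, move R, go to q0
q0 | a[b]bbabb_   read b → write a, move R, go to q0
q0 | aa[b]babb_   read b → write a, move R, go to q0
q0 | aaa[b]abb_   read b → write a, move R, go to q0
q0 | aaaa[a]bb_   read a → write a, move L, go to q1
q1 | aaa[a]abb_   read a → write a, move R, go to q1
q1 | aaaa[a]bb_   read a → write a, move R, go to q1
q1 | aaaaa[b]b_   read b → write b, move R, go to q0
q0 | aaaaab[b]_   read b → write a, move R, go to q0
q0 | aaaaaba[_]   read _ → write a, move L, go to qH
qH | aaaaab[a]a
The non-blank tape span at halt is aaaaabaa.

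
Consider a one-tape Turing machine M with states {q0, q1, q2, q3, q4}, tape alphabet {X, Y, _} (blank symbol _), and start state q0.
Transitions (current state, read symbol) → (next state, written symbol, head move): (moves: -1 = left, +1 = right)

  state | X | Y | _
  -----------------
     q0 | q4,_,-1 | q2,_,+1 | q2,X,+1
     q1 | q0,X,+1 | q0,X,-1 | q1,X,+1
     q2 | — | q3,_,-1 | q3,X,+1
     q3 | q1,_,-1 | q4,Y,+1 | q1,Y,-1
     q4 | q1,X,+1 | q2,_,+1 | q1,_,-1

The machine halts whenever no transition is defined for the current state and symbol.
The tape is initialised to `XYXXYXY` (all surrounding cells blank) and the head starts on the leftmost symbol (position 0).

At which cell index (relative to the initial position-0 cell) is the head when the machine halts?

state=q0 head=0 tape=__[X]YXXYXY   (q0,X)→(q4,_,-1)
state=q4 head=-1 tape=_[_]_YXXYXY   (q4,_)→(q1,_,-1)
state=q1 head=-2 tape=[_]__YXXYXY   (q1,_)→(q1,X,+1)
state=q1 head=-1 tape=X[_]_YXXYXY   (q1,_)→(q1,X,+1)
state=q1 head=0 tape=XX[_]YXXYXY   (q1,_)→(q1,X,+1)
state=q1 head=1 tape=XXX[Y]XXYXY   (q1,Y)→(q0,X,-1)
state=q0 head=0 tape=XX[X]XXXYXY   (q0,X)→(q4,_,-1)
state=q4 head=-1 tape=X[X]_XXXYXY   (q4,X)→(q1,X,+1)
state=q1 head=0 tape=XX[_]XXXYXY   (q1,_)→(q1,X,+1)
state=q1 head=1 tape=XXX[X]XXYXY   (q1,X)→(q0,X,+1)
state=q0 head=2 tape=XXXX[X]XYXY   (q0,X)→(q4,_,-1)
state=q4 head=1 tape=XXX[X]_XYXY   (q4,X)→(q1,X,+1)
state=q1 head=2 tape=XXXX[_]XYXY   (q1,_)→(q1,X,+1)
state=q1 head=3 tape=XXXXX[X]YXY   (q1,X)→(q0,X,+1)
state=q0 head=4 tape=XXXXXX[Y]XY   (q0,Y)→(q2,_,+1)
state=q2 head=5 tape=XXXXXX_[X]Y
At halt the head is at cell 5.

5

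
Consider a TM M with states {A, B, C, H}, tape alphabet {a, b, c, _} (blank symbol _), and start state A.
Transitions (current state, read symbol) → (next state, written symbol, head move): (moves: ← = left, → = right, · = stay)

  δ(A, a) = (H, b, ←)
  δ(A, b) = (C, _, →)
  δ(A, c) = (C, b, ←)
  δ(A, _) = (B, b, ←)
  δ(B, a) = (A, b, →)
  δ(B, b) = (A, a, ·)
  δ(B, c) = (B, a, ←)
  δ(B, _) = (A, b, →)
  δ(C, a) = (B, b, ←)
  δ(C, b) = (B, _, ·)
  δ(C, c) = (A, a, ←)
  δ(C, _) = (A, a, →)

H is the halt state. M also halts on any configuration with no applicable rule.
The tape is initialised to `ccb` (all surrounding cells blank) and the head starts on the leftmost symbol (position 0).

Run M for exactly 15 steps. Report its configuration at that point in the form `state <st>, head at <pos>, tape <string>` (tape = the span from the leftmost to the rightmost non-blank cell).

state=A head=0 tape=_[c]cb_   (A,c)→(C,b,←)
state=C head=-1 tape=[_]bcb_   (C,_)→(A,a,→)
state=A head=0 tape=a[b]cb_   (A,b)→(C,_,→)
state=C head=1 tape=a_[c]b_   (C,c)→(A,a,←)
state=A head=0 tape=a[_]ab_   (A,_)→(B,b,←)
state=B head=-1 tape=[a]bab_   (B,a)→(A,b,→)
state=A head=0 tape=b[b]ab_   (A,b)→(C,_,→)
state=C head=1 tape=b_[a]b_   (C,a)→(B,b,←)
state=B head=0 tape=b[_]bb_   (B,_)→(A,b,→)
state=A head=1 tape=bb[b]b_   (A,b)→(C,_,→)
state=C head=2 tape=bb_[b]_   (C,b)→(B,_,·)
state=B head=2 tape=bb_[_]_   (B,_)→(A,b,→)
state=A head=3 tape=bb_b[_]   (A,_)→(B,b,←)
state=B head=2 tape=bb_[b]b   (B,b)→(A,a,·)
state=A head=2 tape=bb_[a]b   (A,a)→(H,b,←)
state=H head=1 tape=bb[_]bb
After 15 steps: state H, head at 1, tape bb_bb.

state H, head at 1, tape bb_bb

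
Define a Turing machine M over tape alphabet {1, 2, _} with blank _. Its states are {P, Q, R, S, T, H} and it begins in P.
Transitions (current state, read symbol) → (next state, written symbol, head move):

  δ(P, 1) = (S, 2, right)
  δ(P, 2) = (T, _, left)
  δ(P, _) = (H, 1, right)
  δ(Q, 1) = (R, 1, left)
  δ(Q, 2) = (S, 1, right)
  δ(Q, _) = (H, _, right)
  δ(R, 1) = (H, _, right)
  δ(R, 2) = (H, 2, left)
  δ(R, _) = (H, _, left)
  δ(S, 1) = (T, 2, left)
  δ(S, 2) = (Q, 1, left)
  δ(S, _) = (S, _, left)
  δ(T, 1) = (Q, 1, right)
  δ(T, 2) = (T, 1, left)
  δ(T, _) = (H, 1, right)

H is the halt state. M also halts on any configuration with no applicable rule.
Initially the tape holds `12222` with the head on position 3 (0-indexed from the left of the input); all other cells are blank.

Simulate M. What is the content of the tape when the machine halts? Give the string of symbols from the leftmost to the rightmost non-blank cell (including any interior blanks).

11_2

P | 122[2]2   read 2 → write _, move left, go to T
T | 12[2]_2   read 2 → write 1, move left, go to T
T | 1[2]1_2   read 2 → write 1, move left, go to T
T | [1]11_2   read 1 → write 1, move right, go to Q
Q | 1[1]1_2   read 1 → write 1, move left, go to R
R | [1]11_2   read 1 → write _, move right, go to H
H | _[1]1_2
The non-blank tape span at halt is 11_2.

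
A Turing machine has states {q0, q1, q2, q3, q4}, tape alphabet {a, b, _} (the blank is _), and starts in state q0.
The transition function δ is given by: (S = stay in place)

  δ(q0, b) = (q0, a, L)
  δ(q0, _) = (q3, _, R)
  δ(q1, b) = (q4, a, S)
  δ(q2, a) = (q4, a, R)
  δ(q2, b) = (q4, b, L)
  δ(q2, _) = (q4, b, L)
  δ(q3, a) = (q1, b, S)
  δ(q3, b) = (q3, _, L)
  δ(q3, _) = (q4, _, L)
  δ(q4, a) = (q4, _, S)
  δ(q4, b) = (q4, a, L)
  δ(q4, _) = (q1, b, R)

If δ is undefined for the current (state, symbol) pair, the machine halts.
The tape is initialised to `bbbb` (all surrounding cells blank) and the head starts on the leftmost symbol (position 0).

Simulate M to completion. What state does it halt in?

q1

q0 | _[b]bbb_   read b → write a, move L, go to q0
q0 | [_]abbb_   read _ → write _, move R, go to q3
q3 | _[a]bbb_   read a → write b, move S, go to q1
q1 | _[b]bbb_   read b → write a, move S, go to q4
q4 | _[a]bbb_   read a → write _, move S, go to q4
q4 | _[_]bbb_   read _ → write b, move R, go to q1
q1 | _b[b]bb_   read b → write a, move S, go to q4
q4 | _b[a]bb_   read a → write _, move S, go to q4
q4 | _b[_]bb_   read _ → write b, move R, go to q1
q1 | _bb[b]b_   read b → write a, move S, go to q4
q4 | _bb[a]b_   read a → write _, move S, go to q4
q4 | _bb[_]b_   read _ → write b, move R, go to q1
q1 | _bbb[b]_   read b → write a, move S, go to q4
q4 | _bbb[a]_   read a → write _, move S, go to q4
q4 | _bbb[_]_   read _ → write b, move R, go to q1
q1 | _bbbb[_]
No transition is defined for (q1, _); M halts in state q1.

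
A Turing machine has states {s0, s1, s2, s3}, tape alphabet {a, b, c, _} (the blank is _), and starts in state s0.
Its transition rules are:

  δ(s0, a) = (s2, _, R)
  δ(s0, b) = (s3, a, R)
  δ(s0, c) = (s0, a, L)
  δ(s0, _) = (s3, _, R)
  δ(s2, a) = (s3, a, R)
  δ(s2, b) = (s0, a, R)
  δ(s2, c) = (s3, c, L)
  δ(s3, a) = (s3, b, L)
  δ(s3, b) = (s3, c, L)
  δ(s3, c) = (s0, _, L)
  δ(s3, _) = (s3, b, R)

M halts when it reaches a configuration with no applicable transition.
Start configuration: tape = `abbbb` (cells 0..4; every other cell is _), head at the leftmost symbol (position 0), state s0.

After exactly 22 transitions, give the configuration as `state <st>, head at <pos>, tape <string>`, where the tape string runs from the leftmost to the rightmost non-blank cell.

state s3, head at -2, tape bcbcccb

s0 | __[a]bbbb   read a → write _, move R, go to s2
s2 | ___[b]bbb   read b → write a, move R, go to s0
s0 | ___a[b]bb   read b → write a, move R, go to s3
s3 | ___aa[b]b   read b → write c, move L, go to s3
s3 | ___a[a]cb   read a → write b, move L, go to s3
s3 | ___[a]bcb   read a → write b, move L, go to s3
s3 | __[_]bbcb   read _ → write b, move R, go to s3
s3 | __b[b]bcb   read b → write c, move L, go to s3
s3 | __[b]cbcb   read b → write c, move L, go to s3
s3 | _[_]ccbcb   read _ → write b, move R, go to s3
s3 | _b[c]cbcb   read c → write _, move L, go to s0
s0 | _[b]_cbcb   read b → write a, move R, go to s3
s3 | _a[_]cbcb   read _ → write b, move R, go to s3
s3 | _ab[c]bcb   read c → write _, move L, go to s0
s0 | _a[b]_bcb   read b → write a, move R, go to s3
s3 | _aa[_]bcb   read _ → write b, move R, go to s3
s3 | _aab[b]cb   read b → write c, move L, go to s3
s3 | _aa[b]ccb   read b → write c, move L, go to s3
s3 | _a[a]cccb   read a → write b, move L, go to s3
s3 | _[a]bcccb   read a → write b, move L, go to s3
s3 | [_]bbcccb   read _ → write b, move R, go to s3
s3 | b[b]bcccb   read b → write c, move L, go to s3
s3 | [b]cbcccb
After 22 steps: state s3, head at -2, tape bcbcccb.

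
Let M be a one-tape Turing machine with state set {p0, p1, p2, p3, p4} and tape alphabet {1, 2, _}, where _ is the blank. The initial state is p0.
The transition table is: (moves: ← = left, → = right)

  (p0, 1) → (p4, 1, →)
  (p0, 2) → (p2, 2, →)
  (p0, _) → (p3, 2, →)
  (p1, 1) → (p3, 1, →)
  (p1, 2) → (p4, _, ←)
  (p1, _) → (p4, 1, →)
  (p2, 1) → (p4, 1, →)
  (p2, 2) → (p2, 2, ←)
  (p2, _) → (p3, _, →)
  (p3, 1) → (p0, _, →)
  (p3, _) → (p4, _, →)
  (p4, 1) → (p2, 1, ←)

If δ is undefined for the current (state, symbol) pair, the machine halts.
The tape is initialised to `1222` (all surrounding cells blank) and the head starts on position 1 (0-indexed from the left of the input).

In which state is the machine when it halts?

state=p0 head=1 tape=1[2]22   (p0,2)→(p2,2,→)
state=p2 head=2 tape=12[2]2   (p2,2)→(p2,2,←)
state=p2 head=1 tape=1[2]22   (p2,2)→(p2,2,←)
state=p2 head=0 tape=[1]222   (p2,1)→(p4,1,→)
state=p4 head=1 tape=1[2]22
No transition is defined for (p4, 2); M halts in state p4.

p4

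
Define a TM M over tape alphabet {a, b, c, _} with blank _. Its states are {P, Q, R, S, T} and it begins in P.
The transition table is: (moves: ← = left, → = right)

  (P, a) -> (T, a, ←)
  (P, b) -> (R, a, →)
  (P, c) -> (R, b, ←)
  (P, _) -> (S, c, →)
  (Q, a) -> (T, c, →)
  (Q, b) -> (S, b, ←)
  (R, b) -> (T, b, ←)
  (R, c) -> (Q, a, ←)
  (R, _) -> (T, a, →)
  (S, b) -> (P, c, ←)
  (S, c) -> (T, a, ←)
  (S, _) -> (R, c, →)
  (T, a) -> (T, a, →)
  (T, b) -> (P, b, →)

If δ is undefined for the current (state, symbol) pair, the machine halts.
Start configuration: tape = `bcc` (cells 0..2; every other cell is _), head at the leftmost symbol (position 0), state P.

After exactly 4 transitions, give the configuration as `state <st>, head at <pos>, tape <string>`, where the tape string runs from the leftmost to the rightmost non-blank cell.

state T, head at 2, tape cac

P | [b]cc   read b → write a, move →, go to R
R | a[c]c   read c → write a, move ←, go to Q
Q | [a]ac   read a → write c, move →, go to T
T | c[a]c   read a → write a, move →, go to T
T | ca[c]
After 4 steps: state T, head at 2, tape cac.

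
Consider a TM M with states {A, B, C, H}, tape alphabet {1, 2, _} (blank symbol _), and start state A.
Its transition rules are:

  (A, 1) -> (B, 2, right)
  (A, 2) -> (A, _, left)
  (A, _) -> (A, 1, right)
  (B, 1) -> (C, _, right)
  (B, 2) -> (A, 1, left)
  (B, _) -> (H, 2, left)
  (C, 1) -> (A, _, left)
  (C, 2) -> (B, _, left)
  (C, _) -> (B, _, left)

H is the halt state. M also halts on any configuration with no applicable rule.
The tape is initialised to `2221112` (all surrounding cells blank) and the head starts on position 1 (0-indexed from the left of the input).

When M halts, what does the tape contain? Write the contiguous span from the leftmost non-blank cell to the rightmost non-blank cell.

11221112

state=A head=1 tape=_2[2]21112   (A,2)→(A,_,left)
state=A head=0 tape=_[2]_21112   (A,2)→(A,_,left)
state=A head=-1 tape=[_]__21112   (A,_)→(A,1,right)
state=A head=0 tape=1[_]_21112   (A,_)→(A,1,right)
state=A head=1 tape=11[_]21112   (A,_)→(A,1,right)
state=A head=2 tape=111[2]1112   (A,2)→(A,_,left)
state=A head=1 tape=11[1]_1112   (A,1)→(B,2,right)
state=B head=2 tape=112[_]1112   (B,_)→(H,2,left)
state=H head=1 tape=11[2]21112
The non-blank tape span at halt is 11221112.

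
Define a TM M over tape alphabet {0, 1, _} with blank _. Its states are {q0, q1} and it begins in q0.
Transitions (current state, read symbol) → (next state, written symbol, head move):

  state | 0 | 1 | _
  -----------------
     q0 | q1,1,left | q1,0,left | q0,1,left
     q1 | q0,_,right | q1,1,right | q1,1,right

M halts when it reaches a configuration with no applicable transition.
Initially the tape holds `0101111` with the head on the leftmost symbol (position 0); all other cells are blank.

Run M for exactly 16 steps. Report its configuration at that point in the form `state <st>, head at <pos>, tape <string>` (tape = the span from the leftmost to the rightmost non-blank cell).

state q1, head at 6, tape 11111110

state=q0 head=0 tape=_[0]101111   (q0,0)→(q1,1,left)
state=q1 head=-1 tape=[_]1101111   (q1,_)→(q1,1,right)
state=q1 head=0 tape=1[1]101111   (q1,1)→(q1,1,right)
state=q1 head=1 tape=11[1]01111   (q1,1)→(q1,1,right)
state=q1 head=2 tape=111[0]1111   (q1,0)→(q0,_,right)
state=q0 head=3 tape=111_[1]111   (q0,1)→(q1,0,left)
state=q1 head=2 tape=111[_]0111   (q1,_)→(q1,1,right)
state=q1 head=3 tape=1111[0]111   (q1,0)→(q0,_,right)
state=q0 head=4 tape=1111_[1]11   (q0,1)→(q1,0,left)
state=q1 head=3 tape=1111[_]011   (q1,_)→(q1,1,right)
state=q1 head=4 tape=11111[0]11   (q1,0)→(q0,_,right)
state=q0 head=5 tape=11111_[1]1   (q0,1)→(q1,0,left)
state=q1 head=4 tape=11111[_]01   (q1,_)→(q1,1,right)
state=q1 head=5 tape=111111[0]1   (q1,0)→(q0,_,right)
state=q0 head=6 tape=111111_[1]   (q0,1)→(q1,0,left)
state=q1 head=5 tape=111111[_]0   (q1,_)→(q1,1,right)
state=q1 head=6 tape=1111111[0]
After 16 steps: state q1, head at 6, tape 11111110.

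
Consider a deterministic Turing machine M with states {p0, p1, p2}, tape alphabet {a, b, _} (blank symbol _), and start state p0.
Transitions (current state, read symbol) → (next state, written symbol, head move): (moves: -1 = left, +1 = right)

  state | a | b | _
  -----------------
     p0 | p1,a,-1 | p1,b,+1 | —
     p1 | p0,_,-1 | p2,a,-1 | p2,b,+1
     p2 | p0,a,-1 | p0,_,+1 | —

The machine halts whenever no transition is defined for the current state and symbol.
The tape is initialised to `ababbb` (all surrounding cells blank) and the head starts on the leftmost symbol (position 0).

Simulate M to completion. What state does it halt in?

state=p0 head=0 tape=_[a]babbb_   (p0,a)→(p1,a,-1)
state=p1 head=-1 tape=[_]ababbb_   (p1,_)→(p2,b,+1)
state=p2 head=0 tape=b[a]babbb_   (p2,a)→(p0,a,-1)
state=p0 head=-1 tape=[b]ababbb_   (p0,b)→(p1,b,+1)
state=p1 head=0 tape=b[a]babbb_   (p1,a)→(p0,_,-1)
state=p0 head=-1 tape=[b]_babbb_   (p0,b)→(p1,b,+1)
state=p1 head=0 tape=b[_]babbb_   (p1,_)→(p2,b,+1)
state=p2 head=1 tape=bb[b]abbb_   (p2,b)→(p0,_,+1)
state=p0 head=2 tape=bb_[a]bbb_   (p0,a)→(p1,a,-1)
state=p1 head=1 tape=bb[_]abbb_   (p1,_)→(p2,b,+1)
state=p2 head=2 tape=bbb[a]bbb_   (p2,a)→(p0,a,-1)
state=p0 head=1 tape=bb[b]abbb_   (p0,b)→(p1,b,+1)
state=p1 head=2 tape=bbb[a]bbb_   (p1,a)→(p0,_,-1)
state=p0 head=1 tape=bb[b]_bbb_   (p0,b)→(p1,b,+1)
state=p1 head=2 tape=bbb[_]bbb_   (p1,_)→(p2,b,+1)
state=p2 head=3 tape=bbbb[b]bb_   (p2,b)→(p0,_,+1)
state=p0 head=4 tape=bbbb_[b]b_   (p0,b)→(p1,b,+1)
state=p1 head=5 tape=bbbb_b[b]_   (p1,b)→(p2,a,-1)
state=p2 head=4 tape=bbbb_[b]a_   (p2,b)→(p0,_,+1)
state=p0 head=5 tape=bbbb__[a]_   (p0,a)→(p1,a,-1)
state=p1 head=4 tape=bbbb_[_]a_   (p1,_)→(p2,b,+1)
state=p2 head=5 tape=bbbb_b[a]_   (p2,a)→(p0,a,-1)
state=p0 head=4 tape=bbbb_[b]a_   (p0,b)→(p1,b,+1)
state=p1 head=5 tape=bbbb_b[a]_   (p1,a)→(p0,_,-1)
state=p0 head=4 tape=bbbb_[b]__   (p0,b)→(p1,b,+1)
state=p1 head=5 tape=bbbb_b[_]_   (p1,_)→(p2,b,+1)
state=p2 head=6 tape=bbbb_bb[_]
No transition is defined for (p2, _); M halts in state p2.

p2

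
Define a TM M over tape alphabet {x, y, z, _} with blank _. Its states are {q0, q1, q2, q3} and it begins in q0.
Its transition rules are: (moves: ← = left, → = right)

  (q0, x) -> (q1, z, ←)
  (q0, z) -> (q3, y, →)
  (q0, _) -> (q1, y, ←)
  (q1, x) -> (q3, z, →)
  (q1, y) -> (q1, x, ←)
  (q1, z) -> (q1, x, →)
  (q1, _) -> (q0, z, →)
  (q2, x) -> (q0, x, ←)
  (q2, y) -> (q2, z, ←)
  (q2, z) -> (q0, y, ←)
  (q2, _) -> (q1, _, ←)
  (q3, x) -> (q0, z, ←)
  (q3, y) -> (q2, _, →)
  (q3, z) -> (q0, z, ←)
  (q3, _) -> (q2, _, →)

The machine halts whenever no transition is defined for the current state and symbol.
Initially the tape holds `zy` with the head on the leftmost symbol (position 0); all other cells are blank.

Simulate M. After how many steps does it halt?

11

q0 | [z]y_   read z → write y, move →, go to q3
q3 | y[y]_   read y → write _, move →, go to q2
q2 | y_[_]   read _ → write _, move ←, go to q1
q1 | y[_]_   read _ → write z, move →, go to q0
q0 | yz[_]   read _ → write y, move ←, go to q1
q1 | y[z]y   read z → write x, move →, go to q1
q1 | yx[y]   read y → write x, move ←, go to q1
q1 | y[x]x   read x → write z, move →, go to q3
q3 | yz[x]   read x → write z, move ←, go to q0
q0 | y[z]z   read z → write y, move →, go to q3
q3 | yy[z]   read z → write z, move ←, go to q0
q0 | y[y]z
M halts after 11 transitions.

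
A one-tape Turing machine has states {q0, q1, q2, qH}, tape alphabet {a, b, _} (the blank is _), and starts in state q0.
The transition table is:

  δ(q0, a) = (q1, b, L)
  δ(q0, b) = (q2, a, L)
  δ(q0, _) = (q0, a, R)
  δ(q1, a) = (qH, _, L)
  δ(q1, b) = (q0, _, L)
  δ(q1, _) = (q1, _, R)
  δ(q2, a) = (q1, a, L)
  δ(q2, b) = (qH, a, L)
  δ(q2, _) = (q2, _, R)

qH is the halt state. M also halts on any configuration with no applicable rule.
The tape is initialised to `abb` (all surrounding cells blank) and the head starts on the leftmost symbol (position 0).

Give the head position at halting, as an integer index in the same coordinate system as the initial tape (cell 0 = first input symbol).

-2

q0 | __[a]bb   read a → write b, move L, go to q1
q1 | _[_]bbb   read _ → write _, move R, go to q1
q1 | __[b]bb   read b → write _, move L, go to q0
q0 | _[_]_bb   read _ → write a, move R, go to q0
q0 | _a[_]bb   read _ → write a, move R, go to q0
q0 | _aa[b]b   read b → write a, move L, go to q2
q2 | _a[a]ab   read a → write a, move L, go to q1
q1 | _[a]aab   read a → write _, move L, go to qH
qH | [_]_aab
At halt the head is at cell -2.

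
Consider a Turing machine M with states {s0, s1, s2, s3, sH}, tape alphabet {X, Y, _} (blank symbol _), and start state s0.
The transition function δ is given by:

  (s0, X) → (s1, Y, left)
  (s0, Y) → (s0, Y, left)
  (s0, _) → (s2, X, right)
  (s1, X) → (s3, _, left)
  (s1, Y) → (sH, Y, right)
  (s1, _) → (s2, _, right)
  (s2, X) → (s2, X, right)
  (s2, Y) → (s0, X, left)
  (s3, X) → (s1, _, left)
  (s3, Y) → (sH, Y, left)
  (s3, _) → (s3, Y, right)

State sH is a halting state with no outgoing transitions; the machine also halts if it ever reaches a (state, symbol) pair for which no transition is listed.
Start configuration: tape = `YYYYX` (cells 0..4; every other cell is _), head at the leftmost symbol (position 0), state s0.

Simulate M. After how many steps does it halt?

14

state=s0 head=0 tape=___[Y]YYYX   (s0,Y)→(s0,Y,left)
state=s0 head=-1 tape=__[_]YYYYX   (s0,_)→(s2,X,right)
state=s2 head=0 tape=__X[Y]YYYX   (s2,Y)→(s0,X,left)
state=s0 head=-1 tape=__[X]XYYYX   (s0,X)→(s1,Y,left)
state=s1 head=-2 tape=_[_]YXYYYX   (s1,_)→(s2,_,right)
state=s2 head=-1 tape=__[Y]XYYYX   (s2,Y)→(s0,X,left)
state=s0 head=-2 tape=_[_]XXYYYX   (s0,_)→(s2,X,right)
state=s2 head=-1 tape=_X[X]XYYYX   (s2,X)→(s2,X,right)
state=s2 head=0 tape=_XX[X]YYYX   (s2,X)→(s2,X,right)
state=s2 head=1 tape=_XXX[Y]YYX   (s2,Y)→(s0,X,left)
state=s0 head=0 tape=_XX[X]XYYX   (s0,X)→(s1,Y,left)
state=s1 head=-1 tape=_X[X]YXYYX   (s1,X)→(s3,_,left)
state=s3 head=-2 tape=_[X]_YXYYX   (s3,X)→(s1,_,left)
state=s1 head=-3 tape=[_]__YXYYX   (s1,_)→(s2,_,right)
state=s2 head=-2 tape=_[_]_YXYYX
M halts after 14 transitions.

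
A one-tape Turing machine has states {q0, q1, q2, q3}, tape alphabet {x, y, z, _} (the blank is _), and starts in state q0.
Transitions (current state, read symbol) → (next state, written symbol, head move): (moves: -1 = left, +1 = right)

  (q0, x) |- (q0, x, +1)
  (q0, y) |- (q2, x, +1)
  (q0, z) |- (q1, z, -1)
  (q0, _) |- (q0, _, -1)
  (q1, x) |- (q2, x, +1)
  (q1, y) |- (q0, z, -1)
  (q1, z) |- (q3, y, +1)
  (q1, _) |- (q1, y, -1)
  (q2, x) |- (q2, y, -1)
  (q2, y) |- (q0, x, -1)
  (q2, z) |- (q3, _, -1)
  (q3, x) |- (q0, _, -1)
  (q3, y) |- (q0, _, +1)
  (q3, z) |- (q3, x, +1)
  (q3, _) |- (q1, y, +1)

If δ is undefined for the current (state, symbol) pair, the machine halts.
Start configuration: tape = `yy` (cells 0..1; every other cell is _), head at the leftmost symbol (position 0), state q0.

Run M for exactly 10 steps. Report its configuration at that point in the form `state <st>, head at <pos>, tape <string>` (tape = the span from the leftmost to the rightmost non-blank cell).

state=q0 head=0 tape=[y]y_   (q0,y)→(q2,x,+1)
state=q2 head=1 tape=x[y]_   (q2,y)→(q0,x,-1)
state=q0 head=0 tape=[x]x_   (q0,x)→(q0,x,+1)
state=q0 head=1 tape=x[x]_   (q0,x)→(q0,x,+1)
state=q0 head=2 tape=xx[_]   (q0,_)→(q0,_,-1)
state=q0 head=1 tape=x[x]_   (q0,x)→(q0,x,+1)
state=q0 head=2 tape=xx[_]   (q0,_)→(q0,_,-1)
state=q0 head=1 tape=x[x]_   (q0,x)→(q0,x,+1)
state=q0 head=2 tape=xx[_]   (q0,_)→(q0,_,-1)
state=q0 head=1 tape=x[x]_   (q0,x)→(q0,x,+1)
state=q0 head=2 tape=xx[_]
After 10 steps: state q0, head at 2, tape xx.

state q0, head at 2, tape xx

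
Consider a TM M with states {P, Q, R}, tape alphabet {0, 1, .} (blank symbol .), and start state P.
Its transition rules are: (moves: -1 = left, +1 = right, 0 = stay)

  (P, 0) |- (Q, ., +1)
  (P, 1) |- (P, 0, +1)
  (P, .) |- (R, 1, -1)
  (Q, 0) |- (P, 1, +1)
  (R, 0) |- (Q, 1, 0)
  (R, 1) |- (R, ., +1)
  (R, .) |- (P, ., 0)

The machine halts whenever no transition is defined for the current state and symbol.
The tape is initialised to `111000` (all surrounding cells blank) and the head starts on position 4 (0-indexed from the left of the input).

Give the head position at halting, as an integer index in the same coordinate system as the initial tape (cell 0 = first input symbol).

3

state=P head=4 tape=1110[0]0..   (P,0)→(Q,.,+1)
state=Q head=5 tape=1110.[0]..   (Q,0)→(P,1,+1)
state=P head=6 tape=1110.1[.].   (P,.)→(R,1,-1)
state=R head=5 tape=1110.[1]1.   (R,1)→(R,.,+1)
state=R head=6 tape=1110..[1].   (R,1)→(R,.,+1)
state=R head=7 tape=1110...[.]   (R,.)→(P,.,0)
state=P head=7 tape=1110...[.]   (P,.)→(R,1,-1)
state=R head=6 tape=1110..[.]1   (R,.)→(P,.,0)
state=P head=6 tape=1110..[.]1   (P,.)→(R,1,-1)
state=R head=5 tape=1110.[.]11   (R,.)→(P,.,0)
state=P head=5 tape=1110.[.]11   (P,.)→(R,1,-1)
state=R head=4 tape=1110[.]111   (R,.)→(P,.,0)
state=P head=4 tape=1110[.]111   (P,.)→(R,1,-1)
state=R head=3 tape=111[0]1111   (R,0)→(Q,1,0)
state=Q head=3 tape=111[1]1111
At halt the head is at cell 3.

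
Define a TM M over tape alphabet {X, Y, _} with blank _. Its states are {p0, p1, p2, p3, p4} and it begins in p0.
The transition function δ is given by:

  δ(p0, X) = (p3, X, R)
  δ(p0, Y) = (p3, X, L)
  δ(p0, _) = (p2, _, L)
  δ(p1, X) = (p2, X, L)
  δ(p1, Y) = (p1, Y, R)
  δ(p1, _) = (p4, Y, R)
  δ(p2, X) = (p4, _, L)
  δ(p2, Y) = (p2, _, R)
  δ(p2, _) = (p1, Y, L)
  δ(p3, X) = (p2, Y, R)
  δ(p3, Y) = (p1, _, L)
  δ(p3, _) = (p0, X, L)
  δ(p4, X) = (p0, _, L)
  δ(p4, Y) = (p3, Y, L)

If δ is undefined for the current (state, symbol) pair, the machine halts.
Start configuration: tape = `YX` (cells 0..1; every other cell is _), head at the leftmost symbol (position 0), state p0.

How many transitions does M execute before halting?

8

state=p0 head=0 tape=_____[Y]X   (p0,Y)→(p3,X,L)
state=p3 head=-1 tape=____[_]XX   (p3,_)→(p0,X,L)
state=p0 head=-2 tape=___[_]XXX   (p0,_)→(p2,_,L)
state=p2 head=-3 tape=__[_]_XXX   (p2,_)→(p1,Y,L)
state=p1 head=-4 tape=_[_]Y_XXX   (p1,_)→(p4,Y,R)
state=p4 head=-3 tape=_Y[Y]_XXX   (p4,Y)→(p3,Y,L)
state=p3 head=-4 tape=_[Y]Y_XXX   (p3,Y)→(p1,_,L)
state=p1 head=-5 tape=[_]_Y_XXX   (p1,_)→(p4,Y,R)
state=p4 head=-4 tape=Y[_]Y_XXX
M halts after 8 transitions.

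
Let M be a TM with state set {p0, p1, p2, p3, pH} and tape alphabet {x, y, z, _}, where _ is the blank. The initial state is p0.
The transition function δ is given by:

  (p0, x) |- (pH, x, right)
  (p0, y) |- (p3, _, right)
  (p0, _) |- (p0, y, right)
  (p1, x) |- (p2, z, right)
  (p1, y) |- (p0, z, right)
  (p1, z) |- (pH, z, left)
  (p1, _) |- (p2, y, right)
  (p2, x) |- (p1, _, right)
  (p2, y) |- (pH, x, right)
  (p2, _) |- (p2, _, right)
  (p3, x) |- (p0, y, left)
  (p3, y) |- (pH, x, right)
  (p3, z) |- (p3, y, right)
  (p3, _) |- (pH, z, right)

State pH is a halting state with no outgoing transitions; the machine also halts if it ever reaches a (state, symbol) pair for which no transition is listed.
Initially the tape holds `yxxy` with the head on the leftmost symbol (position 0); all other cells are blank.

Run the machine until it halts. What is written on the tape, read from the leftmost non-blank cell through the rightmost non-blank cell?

yy_x

p0 | [y]xxy_   read y → write _, move right, go to p3
p3 | _[x]xy_   read x → write y, move left, go to p0
p0 | [_]yxy_   read _ → write y, move right, go to p0
p0 | y[y]xy_   read y → write _, move right, go to p3
p3 | y_[x]y_   read x → write y, move left, go to p0
p0 | y[_]yy_   read _ → write y, move right, go to p0
p0 | yy[y]y_   read y → write _, move right, go to p3
p3 | yy_[y]_   read y → write x, move right, go to pH
pH | yy_x[_]
The non-blank tape span at halt is yy_x.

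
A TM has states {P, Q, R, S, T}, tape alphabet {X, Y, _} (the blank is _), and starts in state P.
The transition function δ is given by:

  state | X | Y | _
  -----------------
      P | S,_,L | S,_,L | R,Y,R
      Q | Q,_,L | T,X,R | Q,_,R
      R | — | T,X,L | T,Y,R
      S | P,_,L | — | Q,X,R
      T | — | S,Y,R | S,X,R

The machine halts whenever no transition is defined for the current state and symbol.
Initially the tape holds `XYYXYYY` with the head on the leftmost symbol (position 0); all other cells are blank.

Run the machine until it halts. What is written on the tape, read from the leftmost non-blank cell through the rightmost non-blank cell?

XYYXXXYY

P | _[X]YYXYYY   read X → write _, move L, go to S
S | [_]_YYXYYY   read _ → write X, move R, go to Q
Q | X[_]YYXYYY   read _ → write _, move R, go to Q
Q | X_[Y]YXYYY   read Y → write X, move R, go to T
T | X_X[Y]XYYY   read Y → write Y, move R, go to S
S | X_XY[X]YYY   read X → write _, move L, go to P
P | X_X[Y]_YYY   read Y → write _, move L, go to S
S | X_[X]__YYY   read X → write _, move L, go to P
P | X[_]___YYY   read _ → write Y, move R, go to R
R | XY[_]__YYY   read _ → write Y, move R, go to T
T | XYY[_]_YYY   read _ → write X, move R, go to S
S | XYYX[_]YYY   read _ → write X, move R, go to Q
Q | XYYXX[Y]YY   read Y → write X, move R, go to T
T | XYYXXX[Y]Y   read Y → write Y, move R, go to S
S | XYYXXXY[Y]
The non-blank tape span at halt is XYYXXXYY.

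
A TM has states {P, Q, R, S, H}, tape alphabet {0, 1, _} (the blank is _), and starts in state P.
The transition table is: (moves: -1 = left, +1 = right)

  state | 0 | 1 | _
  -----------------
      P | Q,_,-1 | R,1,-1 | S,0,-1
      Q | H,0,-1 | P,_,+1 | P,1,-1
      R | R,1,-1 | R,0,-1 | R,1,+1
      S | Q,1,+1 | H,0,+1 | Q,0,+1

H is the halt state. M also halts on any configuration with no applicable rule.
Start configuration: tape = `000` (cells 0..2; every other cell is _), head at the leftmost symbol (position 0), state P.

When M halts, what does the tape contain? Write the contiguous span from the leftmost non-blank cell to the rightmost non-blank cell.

state=P head=0 tape=___[0]00   (P,0)→(Q,_,-1)
state=Q head=-1 tape=__[_]_00   (Q,_)→(P,1,-1)
state=P head=-2 tape=_[_]1_00   (P,_)→(S,0,-1)
state=S head=-3 tape=[_]01_00   (S,_)→(Q,0,+1)
state=Q head=-2 tape=0[0]1_00   (Q,0)→(H,0,-1)
state=H head=-3 tape=[0]01_00
The non-blank tape span at halt is 001_00.

001_00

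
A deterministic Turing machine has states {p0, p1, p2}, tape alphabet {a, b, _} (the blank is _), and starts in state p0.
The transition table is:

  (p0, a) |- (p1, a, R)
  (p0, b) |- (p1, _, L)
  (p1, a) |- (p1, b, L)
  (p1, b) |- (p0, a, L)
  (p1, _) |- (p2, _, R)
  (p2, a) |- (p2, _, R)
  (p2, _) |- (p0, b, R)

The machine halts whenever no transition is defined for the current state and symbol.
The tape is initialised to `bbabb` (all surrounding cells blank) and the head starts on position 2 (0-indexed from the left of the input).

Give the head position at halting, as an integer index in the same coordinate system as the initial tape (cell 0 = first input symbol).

state=p0 head=2 tape=_bb[a]bb   (p0,a)→(p1,a,R)
state=p1 head=3 tape=_bba[b]b   (p1,b)→(p0,a,L)
state=p0 head=2 tape=_bb[a]ab   (p0,a)→(p1,a,R)
state=p1 head=3 tape=_bba[a]b   (p1,a)→(p1,b,L)
state=p1 head=2 tape=_bb[a]bb   (p1,a)→(p1,b,L)
state=p1 head=1 tape=_b[b]bbb   (p1,b)→(p0,a,L)
state=p0 head=0 tape=_[b]abbb   (p0,b)→(p1,_,L)
state=p1 head=-1 tape=[_]_abbb   (p1,_)→(p2,_,R)
state=p2 head=0 tape=_[_]abbb   (p2,_)→(p0,b,R)
state=p0 head=1 tape=_b[a]bbb   (p0,a)→(p1,a,R)
state=p1 head=2 tape=_ba[b]bb   (p1,b)→(p0,a,L)
state=p0 head=1 tape=_b[a]abb   (p0,a)→(p1,a,R)
state=p1 head=2 tape=_ba[a]bb   (p1,a)→(p1,b,L)
state=p1 head=1 tape=_b[a]bbb   (p1,a)→(p1,b,L)
state=p1 head=0 tape=_[b]bbbb   (p1,b)→(p0,a,L)
state=p0 head=-1 tape=[_]abbbb
At halt the head is at cell -1.

-1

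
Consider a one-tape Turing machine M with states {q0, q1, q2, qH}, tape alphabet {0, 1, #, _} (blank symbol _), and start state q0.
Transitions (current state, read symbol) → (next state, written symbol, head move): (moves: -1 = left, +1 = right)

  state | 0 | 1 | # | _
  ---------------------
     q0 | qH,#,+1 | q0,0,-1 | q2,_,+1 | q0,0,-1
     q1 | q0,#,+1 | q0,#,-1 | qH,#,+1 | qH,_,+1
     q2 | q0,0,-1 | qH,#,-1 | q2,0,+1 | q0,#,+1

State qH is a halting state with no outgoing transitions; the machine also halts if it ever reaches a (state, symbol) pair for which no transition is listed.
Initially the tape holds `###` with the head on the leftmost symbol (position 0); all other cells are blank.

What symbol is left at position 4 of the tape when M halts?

0

state=q0 head=0 tape=[#]##__   (q0,#)→(q2,_,+1)
state=q2 head=1 tape=_[#]#__   (q2,#)→(q2,0,+1)
state=q2 head=2 tape=_0[#]__   (q2,#)→(q2,0,+1)
state=q2 head=3 tape=_00[_]_   (q2,_)→(q0,#,+1)
state=q0 head=4 tape=_00#[_]   (q0,_)→(q0,0,-1)
state=q0 head=3 tape=_00[#]0   (q0,#)→(q2,_,+1)
state=q2 head=4 tape=_00_[0]   (q2,0)→(q0,0,-1)
state=q0 head=3 tape=_00[_]0   (q0,_)→(q0,0,-1)
state=q0 head=2 tape=_0[0]00   (q0,0)→(qH,#,+1)
state=qH head=3 tape=_0#[0]0
Cell 4 holds 0 when M halts.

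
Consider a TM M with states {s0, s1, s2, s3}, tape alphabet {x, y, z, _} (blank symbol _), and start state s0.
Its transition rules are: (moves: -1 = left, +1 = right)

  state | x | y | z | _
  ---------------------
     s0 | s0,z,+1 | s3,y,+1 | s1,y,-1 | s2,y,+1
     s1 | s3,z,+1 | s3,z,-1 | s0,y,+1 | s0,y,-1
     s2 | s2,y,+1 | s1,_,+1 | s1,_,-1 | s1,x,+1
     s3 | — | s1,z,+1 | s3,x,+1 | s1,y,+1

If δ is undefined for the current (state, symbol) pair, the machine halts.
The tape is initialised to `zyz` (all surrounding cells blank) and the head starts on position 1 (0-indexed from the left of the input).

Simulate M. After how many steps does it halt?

state=s0 head=1 tape=z[y]z___   (s0,y)→(s3,y,+1)
state=s3 head=2 tape=zy[z]___   (s3,z)→(s3,x,+1)
state=s3 head=3 tape=zyx[_]__   (s3,_)→(s1,y,+1)
state=s1 head=4 tape=zyxy[_]_   (s1,_)→(s0,y,-1)
state=s0 head=3 tape=zyx[y]y_   (s0,y)→(s3,y,+1)
state=s3 head=4 tape=zyxy[y]_   (s3,y)→(s1,z,+1)
state=s1 head=5 tape=zyxyz[_]   (s1,_)→(s0,y,-1)
state=s0 head=4 tape=zyxy[z]y   (s0,z)→(s1,y,-1)
state=s1 head=3 tape=zyx[y]yy   (s1,y)→(s3,z,-1)
state=s3 head=2 tape=zy[x]zyy
M halts after 9 transitions.

9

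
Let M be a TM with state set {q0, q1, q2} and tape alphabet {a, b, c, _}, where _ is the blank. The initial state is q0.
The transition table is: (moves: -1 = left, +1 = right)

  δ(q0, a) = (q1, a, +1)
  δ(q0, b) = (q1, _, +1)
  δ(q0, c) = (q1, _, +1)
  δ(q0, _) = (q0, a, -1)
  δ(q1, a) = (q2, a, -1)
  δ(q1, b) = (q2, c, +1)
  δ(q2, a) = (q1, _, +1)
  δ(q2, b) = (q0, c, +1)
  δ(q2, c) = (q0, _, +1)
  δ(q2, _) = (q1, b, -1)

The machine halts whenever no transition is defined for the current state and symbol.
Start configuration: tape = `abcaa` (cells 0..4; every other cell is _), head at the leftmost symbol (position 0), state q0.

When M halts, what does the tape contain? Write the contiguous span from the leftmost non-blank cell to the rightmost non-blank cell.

ac_ba

q0 | [a]bcaa   read a → write a, move +1, go to q1
q1 | a[b]caa   read b → write c, move +1, go to q2
q2 | ac[c]aa   read c → write _, move +1, go to q0
q0 | ac_[a]a   read a → write a, move +1, go to q1
q1 | ac_a[a]   read a → write a, move -1, go to q2
q2 | ac_[a]a   read a → write _, move +1, go to q1
q1 | ac__[a]   read a → write a, move -1, go to q2
q2 | ac_[_]a   read _ → write b, move -1, go to q1
q1 | ac[_]ba
The non-blank tape span at halt is ac_ba.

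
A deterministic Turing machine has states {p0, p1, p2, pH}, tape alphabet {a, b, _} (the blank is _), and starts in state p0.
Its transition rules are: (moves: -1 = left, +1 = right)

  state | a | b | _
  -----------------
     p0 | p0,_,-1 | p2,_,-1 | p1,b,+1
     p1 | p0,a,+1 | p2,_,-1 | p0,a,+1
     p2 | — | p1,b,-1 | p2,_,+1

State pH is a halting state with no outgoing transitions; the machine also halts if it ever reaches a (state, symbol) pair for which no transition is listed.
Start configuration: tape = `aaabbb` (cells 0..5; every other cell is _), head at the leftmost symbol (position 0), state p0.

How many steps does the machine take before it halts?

state=p0 head=0 tape=__[a]aabbb   (p0,a)→(p0,_,-1)
state=p0 head=-1 tape=_[_]_aabbb   (p0,_)→(p1,b,+1)
state=p1 head=0 tape=_b[_]aabbb   (p1,_)→(p0,a,+1)
state=p0 head=1 tape=_ba[a]abbb   (p0,a)→(p0,_,-1)
state=p0 head=0 tape=_b[a]_abbb   (p0,a)→(p0,_,-1)
state=p0 head=-1 tape=_[b]__abbb   (p0,b)→(p2,_,-1)
state=p2 head=-2 tape=[_]___abbb   (p2,_)→(p2,_,+1)
state=p2 head=-1 tape=_[_]__abbb   (p2,_)→(p2,_,+1)
state=p2 head=0 tape=__[_]_abbb   (p2,_)→(p2,_,+1)
state=p2 head=1 tape=___[_]abbb   (p2,_)→(p2,_,+1)
state=p2 head=2 tape=____[a]bbb
M halts after 10 transitions.

10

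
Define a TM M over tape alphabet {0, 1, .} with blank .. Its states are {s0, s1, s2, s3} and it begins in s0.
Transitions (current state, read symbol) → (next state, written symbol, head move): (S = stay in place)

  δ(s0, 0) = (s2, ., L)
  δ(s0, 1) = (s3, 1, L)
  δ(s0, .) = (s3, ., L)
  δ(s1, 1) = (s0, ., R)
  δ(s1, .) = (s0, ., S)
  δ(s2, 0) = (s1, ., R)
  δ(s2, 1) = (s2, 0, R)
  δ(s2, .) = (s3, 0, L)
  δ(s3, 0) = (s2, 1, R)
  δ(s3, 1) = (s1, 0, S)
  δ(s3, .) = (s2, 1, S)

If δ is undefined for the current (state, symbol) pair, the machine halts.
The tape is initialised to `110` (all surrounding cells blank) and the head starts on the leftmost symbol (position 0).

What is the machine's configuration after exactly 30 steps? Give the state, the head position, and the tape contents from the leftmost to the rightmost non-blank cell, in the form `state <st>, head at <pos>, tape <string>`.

state s2, head at 5, tape 0001111

s0 | .[1]10....   read 1 → write 1, move L, go to s3
s3 | [.]110....   read . → write 1, move S, go to s2
s2 | [1]110....   read 1 → write 0, move R, go to s2
s2 | 0[1]10....   read 1 → write 0, move R, go to s2
s2 | 00[1]0....   read 1 → write 0, move R, go to s2
s2 | 000[0]....   read 0 → write ., move R, go to s1
s1 | 000.[.]...   read . → write ., move S, go to s0
s0 | 000.[.]...   read . → write ., move L, go to s3
s3 | 000[.]....   read . → write 1, move S, go to s2
s2 | 000[1]....   read 1 → write 0, move R, go to s2
s2 | 0000[.]...   read . → write 0, move L, go to s3
s3 | 000[0]0...   read 0 → write 1, move R, go to s2
s2 | 0001[0]...   read 0 → write ., move R, go to s1
s1 | 0001.[.]..   read . → write ., move S, go to s0
s0 | 0001.[.]..   read . → write ., move L, go to s3
s3 | 0001[.]...   read . → write 1, move S, go to s2
s2 | 0001[1]...   read 1 → write 0, move R, go to s2
s2 | 00010[.]..   read . → write 0, move L, go to s3
s3 | 0001[0]0..   read 0 → write 1, move R, go to s2
s2 | 00011[0]..   read 0 → write ., move R, go to s1
s1 | 00011.[.].   read . → write ., move S, go to s0
s0 | 00011.[.].   read . → write ., move L, go to s3
s3 | 00011[.]..   read . → write 1, move S, go to s2
s2 | 00011[1]..   read 1 → write 0, move R, go to s2
s2 | 000110[.].   read . → write 0, move L, go to s3
s3 | 00011[0]0.   read 0 → write 1, move R, go to s2
s2 | 000111[0].   read 0 → write ., move R, go to s1
s1 | 000111.[.]   read . → write ., move S, go to s0
s0 | 000111.[.]   read . → write ., move L, go to s3
s3 | 000111[.].   read . → write 1, move S, go to s2
s2 | 000111[1].
After 30 steps: state s2, head at 5, tape 0001111.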